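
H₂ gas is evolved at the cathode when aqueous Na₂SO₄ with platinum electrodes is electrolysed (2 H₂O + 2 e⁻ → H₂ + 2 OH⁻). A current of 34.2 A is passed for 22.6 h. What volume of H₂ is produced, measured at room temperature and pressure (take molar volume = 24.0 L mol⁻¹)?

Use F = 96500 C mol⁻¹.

Q = I·t = 34.20 A × 81360 s = 2783000 C.
n(e⁻) = Q/F = 2783000 / 96500 = 28.83 mol.
2 electrons are transferred per H₂ molecule, so n(H₂) = 28.83 / 2 = 14.42 mol.
V = n × V_m = 14.42 × 24.0 = 346 L.

346 L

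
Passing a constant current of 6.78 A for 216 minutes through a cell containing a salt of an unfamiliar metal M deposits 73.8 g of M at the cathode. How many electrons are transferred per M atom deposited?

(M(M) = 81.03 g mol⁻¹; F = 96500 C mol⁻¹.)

Q = I·t = 6.780 A × 12960 s = 87870 C, so n(e⁻) = 87870/96500 = 0.9106 mol.
n(M) deposited = 73.8 / 81.03 = 0.9108 mol.
Electrons per atom = n(e⁻)/n(M) = 0.9106 / 0.9108 = 1.00 ≈ 1, so the ion is M⁺.

1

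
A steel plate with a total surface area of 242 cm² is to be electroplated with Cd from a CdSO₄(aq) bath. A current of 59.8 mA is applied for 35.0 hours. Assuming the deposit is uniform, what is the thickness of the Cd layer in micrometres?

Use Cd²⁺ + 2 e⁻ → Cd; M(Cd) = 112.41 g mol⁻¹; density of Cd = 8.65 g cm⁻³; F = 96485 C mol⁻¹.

Q = I·t = 0.05980 × 126000 = 7535 C; n(e⁻) = 0.07809 mol.
n(Cd) = n(e⁻)/2 = 0.03905 mol, so m = 0.03905 × 112.41 = 4.389 g.
Volume = m/ρ = 4.389 / 8.65 = 0.5074 cm³.
Thickness = V/A = 0.5074 / 242 = 0.00210 cm = 21.0 μm.

21.0 μm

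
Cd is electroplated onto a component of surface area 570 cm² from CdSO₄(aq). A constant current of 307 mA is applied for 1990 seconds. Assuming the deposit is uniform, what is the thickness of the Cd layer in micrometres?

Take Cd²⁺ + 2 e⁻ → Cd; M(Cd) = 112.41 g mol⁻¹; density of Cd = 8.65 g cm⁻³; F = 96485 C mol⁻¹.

Q = I·t = 0.3070 × 1990.0 = 610.9 C; n(e⁻) = 0.006332 mol.
n(Cd) = n(e⁻)/2 = 0.003166 mol, so m = 0.003166 × 112.41 = 0.3559 g.
Volume = m/ρ = 0.3559 / 8.65 = 0.04114 cm³.
Thickness = V/A = 0.04114 / 570 = 7.22 × 10⁻⁵ cm = 0.722 μm.

0.722 μm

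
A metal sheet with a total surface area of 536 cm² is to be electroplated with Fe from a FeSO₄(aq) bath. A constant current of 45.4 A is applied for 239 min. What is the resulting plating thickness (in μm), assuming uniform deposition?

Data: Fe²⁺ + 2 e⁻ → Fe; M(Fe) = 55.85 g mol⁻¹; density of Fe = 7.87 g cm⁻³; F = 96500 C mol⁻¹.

Q = I·t = 45.40 × 14340 = 651000 C; n(e⁻) = 6.746 mol.
n(Fe) = n(e⁻)/2 = 3.373 mol, so m = 3.373 × 55.85 = 188.4 g.
Volume = m/ρ = 188.4 / 7.87 = 23.94 cm³.
Thickness = V/A = 23.94 / 536 = 0.0447 cm = 447 μm.

447 μm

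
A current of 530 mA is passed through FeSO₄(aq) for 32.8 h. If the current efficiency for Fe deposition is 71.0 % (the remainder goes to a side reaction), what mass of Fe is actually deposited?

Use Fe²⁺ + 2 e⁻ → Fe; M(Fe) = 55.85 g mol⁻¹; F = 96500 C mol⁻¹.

Q = I·t = 0.5300 × 118080 = 62580 C.
n(e⁻) = 62580/96500 = 0.6485 mol; theoretically n(Fe) = 0.6485/2 = 0.3243 mol, m_theo = 18.11 g.
At 71.0 % efficiency, m_actual = 0.710 × 18.11 = 12.9 g.

12.9 g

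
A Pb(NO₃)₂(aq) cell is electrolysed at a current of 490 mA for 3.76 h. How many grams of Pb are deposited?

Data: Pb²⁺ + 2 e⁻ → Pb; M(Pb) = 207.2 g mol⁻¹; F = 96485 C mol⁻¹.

7.12 g

Q = I·t = 0.4900 A × 13536 s = 6633 C.
n(e⁻) = Q/F = 6633 / 96485 = 0.06874 mol.
Pb²⁺ + 2 e⁻ → Pb, so n(Pb) = n(e⁻)/2 = 0.03437 mol.
m = n·M = 0.03437 × 207.2 = 7.12 g.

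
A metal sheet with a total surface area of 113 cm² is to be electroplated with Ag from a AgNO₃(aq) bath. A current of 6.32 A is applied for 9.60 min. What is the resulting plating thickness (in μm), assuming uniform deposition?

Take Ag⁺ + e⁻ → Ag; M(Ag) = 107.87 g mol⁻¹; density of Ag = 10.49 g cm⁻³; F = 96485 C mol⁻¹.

Q = I·t = 6.320 × 576.00 = 3640 C; n(e⁻) = 0.03773 mol.
n(Ag) = n(e⁻)/1 = 0.03773 mol, so m = 0.03773 × 107.87 = 4.070 g.
Volume = m/ρ = 4.070 / 10.49 = 0.3880 cm³.
Thickness = V/A = 0.3880 / 113 = 0.00343 cm = 34.3 μm.

34.3 μm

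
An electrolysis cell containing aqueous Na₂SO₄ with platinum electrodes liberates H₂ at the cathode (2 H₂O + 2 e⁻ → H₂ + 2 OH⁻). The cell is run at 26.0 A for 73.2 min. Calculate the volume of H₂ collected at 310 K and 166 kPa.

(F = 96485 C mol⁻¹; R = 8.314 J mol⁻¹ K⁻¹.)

9.19 L

Q = I·t = 26.00 A × 4392.0 s = 114200 C.
n(e⁻) = Q/F = 114200 / 96485 = 1.184 mol.
2 electrons are transferred per H₂ molecule, so n(H₂) = 1.184 / 2 = 0.5918 mol.
V = nRT/P = (0.5918 × 8.314 × 310) / (166 × 10³ Pa) = 0.00919 m³ = 9.19 L.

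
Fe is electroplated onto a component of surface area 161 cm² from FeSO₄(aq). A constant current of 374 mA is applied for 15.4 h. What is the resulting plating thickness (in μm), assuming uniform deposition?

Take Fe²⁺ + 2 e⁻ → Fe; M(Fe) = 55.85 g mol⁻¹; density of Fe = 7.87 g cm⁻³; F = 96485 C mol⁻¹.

Q = I·t = 0.3740 × 55440 = 20730 C; n(e⁻) = 0.2149 mol.
n(Fe) = n(e⁻)/2 = 0.1074 mol, so m = 0.1074 × 55.85 = 6.001 g.
Volume = m/ρ = 6.001 / 7.87 = 0.7625 cm³.
Thickness = V/A = 0.7625 / 161 = 0.00474 cm = 47.4 μm.

47.4 μm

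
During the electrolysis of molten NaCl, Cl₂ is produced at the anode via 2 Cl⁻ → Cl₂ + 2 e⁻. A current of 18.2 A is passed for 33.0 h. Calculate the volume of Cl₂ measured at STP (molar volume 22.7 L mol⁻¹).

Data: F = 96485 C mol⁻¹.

254 L

Q = I·t = 18.20 A × 118800 s = 2162000 C.
n(e⁻) = Q/F = 2162000 / 96485 = 22.41 mol.
2 electrons are transferred per Cl₂ molecule, so n(Cl₂) = 22.41 / 2 = 11.20 mol.
V = n × V_m = 11.20 × 22.7 = 254 L.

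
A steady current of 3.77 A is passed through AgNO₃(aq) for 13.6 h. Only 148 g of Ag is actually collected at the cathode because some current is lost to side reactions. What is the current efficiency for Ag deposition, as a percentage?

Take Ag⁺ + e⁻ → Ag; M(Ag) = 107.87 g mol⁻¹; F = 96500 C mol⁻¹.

71.7 %

Q = I·t = 3.770 × 48960 = 184600 C; n(e⁻) = 184600/96500 = 1.913 mol.
Theoretical n(Ag) = n(e⁻)/1 = 1.913 mol, i.e. m_theo = 1.913 × 107.87 = 206.3 g.
Efficiency = m_actual / m_theo = 148 / 206.3 = 71.7 %.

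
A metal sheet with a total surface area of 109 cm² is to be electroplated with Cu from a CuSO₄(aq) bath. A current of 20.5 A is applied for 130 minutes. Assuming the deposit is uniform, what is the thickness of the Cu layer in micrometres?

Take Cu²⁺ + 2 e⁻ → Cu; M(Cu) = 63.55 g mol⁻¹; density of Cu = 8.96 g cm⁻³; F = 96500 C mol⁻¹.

539 μm

Q = I·t = 20.50 × 7800.0 = 159900 C; n(e⁻) = 1.657 mol.
n(Cu) = n(e⁻)/2 = 0.8285 mol, so m = 0.8285 × 63.55 = 52.65 g.
Volume = m/ρ = 52.65 / 8.96 = 5.876 cm³.
Thickness = V/A = 5.876 / 109 = 0.0539 cm = 539 μm.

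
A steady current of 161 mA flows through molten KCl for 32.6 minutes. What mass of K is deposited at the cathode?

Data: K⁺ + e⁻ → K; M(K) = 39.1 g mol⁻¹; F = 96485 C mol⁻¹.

0.128 g

Q = I·t = 0.1610 A × 1956.0 s = 314.9 C.
n(e⁻) = Q/F = 314.9 / 96485 = 0.003264 mol.
K⁺ + e⁻ → K, so n(K) = n(e⁻)/1 = 0.003264 mol.
m = n·M = 0.003264 × 39.1 = 0.128 g.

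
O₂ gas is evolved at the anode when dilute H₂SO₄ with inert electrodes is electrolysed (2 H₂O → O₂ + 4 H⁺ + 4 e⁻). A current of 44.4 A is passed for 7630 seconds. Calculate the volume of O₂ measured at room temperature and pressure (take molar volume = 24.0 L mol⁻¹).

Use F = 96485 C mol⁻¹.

Q = I·t = 44.40 A × 7630.0 s = 338800 C.
n(e⁻) = Q/F = 338800 / 96485 = 3.511 mol.
4 electrons are transferred per O₂ molecule, so n(O₂) = 3.511 / 4 = 0.8778 mol.
V = n × V_m = 0.8778 × 24.0 = 21.1 L.

21.1 L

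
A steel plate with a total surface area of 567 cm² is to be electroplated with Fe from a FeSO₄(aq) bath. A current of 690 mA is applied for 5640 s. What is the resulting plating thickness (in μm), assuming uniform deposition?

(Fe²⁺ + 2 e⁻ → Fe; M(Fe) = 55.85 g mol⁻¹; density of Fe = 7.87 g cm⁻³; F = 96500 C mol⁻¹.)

Q = I·t = 0.6900 × 5640.0 = 3892 C; n(e⁻) = 0.04033 mol.
n(Fe) = n(e⁻)/2 = 0.02016 mol, so m = 0.02016 × 55.85 = 1.126 g.
Volume = m/ρ = 1.126 / 7.87 = 0.1431 cm³.
Thickness = V/A = 0.1431 / 567 = 2.52 × 10⁻⁴ cm = 2.52 μm.

2.52 μm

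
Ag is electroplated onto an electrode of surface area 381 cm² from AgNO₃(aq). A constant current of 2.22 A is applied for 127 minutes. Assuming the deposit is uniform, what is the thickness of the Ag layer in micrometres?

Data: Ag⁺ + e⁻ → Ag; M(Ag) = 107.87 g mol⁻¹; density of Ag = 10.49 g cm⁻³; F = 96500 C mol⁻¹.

47.3 μm

Q = I·t = 2.220 × 7620.0 = 16920 C; n(e⁻) = 0.1753 mol.
n(Ag) = n(e⁻)/1 = 0.1753 mol, so m = 0.1753 × 107.87 = 18.91 g.
Volume = m/ρ = 18.91 / 10.49 = 1.803 cm³.
Thickness = V/A = 1.803 / 381 = 0.00473 cm = 47.3 μm.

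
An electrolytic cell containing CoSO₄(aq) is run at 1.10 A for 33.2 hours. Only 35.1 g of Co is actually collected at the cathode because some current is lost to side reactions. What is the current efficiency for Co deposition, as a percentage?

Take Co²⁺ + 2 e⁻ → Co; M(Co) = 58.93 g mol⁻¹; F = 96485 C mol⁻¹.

Q = I·t = 1.100 × 119520 = 131500 C; n(e⁻) = 131500/96485 = 1.363 mol.
Theoretical n(Co) = n(e⁻)/2 = 0.6813 mol, i.e. m_theo = 0.6813 × 58.93 = 40.15 g.
Efficiency = m_actual / m_theo = 35.1 / 40.15 = 87.4 %.

87.4 %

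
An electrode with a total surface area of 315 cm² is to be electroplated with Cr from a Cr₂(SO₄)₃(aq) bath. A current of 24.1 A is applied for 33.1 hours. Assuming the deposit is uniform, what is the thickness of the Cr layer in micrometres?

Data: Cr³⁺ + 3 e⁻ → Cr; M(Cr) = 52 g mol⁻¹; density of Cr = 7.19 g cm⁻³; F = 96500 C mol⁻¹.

Q = I·t = 24.10 × 119160 = 2872000 C; n(e⁻) = 29.76 mol.
n(Cr) = n(e⁻)/3 = 9.920 mol, so m = 9.920 × 52 = 515.8 g.
Volume = m/ρ = 515.8 / 7.19 = 71.74 cm³.
Thickness = V/A = 71.74 / 315 = 0.228 cm = 2280 μm.

2280 μm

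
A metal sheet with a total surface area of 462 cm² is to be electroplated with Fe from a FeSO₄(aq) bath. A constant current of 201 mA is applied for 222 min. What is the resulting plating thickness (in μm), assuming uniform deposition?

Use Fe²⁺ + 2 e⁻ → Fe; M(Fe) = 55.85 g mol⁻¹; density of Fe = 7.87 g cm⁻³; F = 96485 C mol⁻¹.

Q = I·t = 0.2010 × 13320 = 2677 C; n(e⁻) = 0.02775 mol.
n(Fe) = n(e⁻)/2 = 0.01387 mol, so m = 0.01387 × 55.85 = 0.7749 g.
Volume = m/ρ = 0.7749 / 7.87 = 0.09846 cm³.
Thickness = V/A = 0.09846 / 462 = 2.13 × 10⁻⁴ cm = 2.13 μm.

2.13 μm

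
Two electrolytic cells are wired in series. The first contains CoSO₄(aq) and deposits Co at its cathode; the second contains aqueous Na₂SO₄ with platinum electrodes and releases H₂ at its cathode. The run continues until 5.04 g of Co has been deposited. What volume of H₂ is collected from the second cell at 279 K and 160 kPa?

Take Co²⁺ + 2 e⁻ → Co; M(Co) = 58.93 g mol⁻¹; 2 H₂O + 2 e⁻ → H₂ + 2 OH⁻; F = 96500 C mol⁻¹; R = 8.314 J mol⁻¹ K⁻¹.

1.24 L

n(Co) = 5.04 / 58.93 = 0.08553 mol, so n(e⁻) = 2 × 0.08553 = 0.1711 mol.
The cells are in series, so the same 0.1711 mol of electrons passes through the second cell.
2 H₂O + 2 e⁻ → H₂ + 2 OH⁻ — 2 mol e⁻ per mol H₂, so n(H₂) = 0.1711/2 = 0.08553 mol.
V = nRT/P = (0.08553 × 8.314 × 279) / (160 × 10³) = 0.00124 m³ = 1.24 L.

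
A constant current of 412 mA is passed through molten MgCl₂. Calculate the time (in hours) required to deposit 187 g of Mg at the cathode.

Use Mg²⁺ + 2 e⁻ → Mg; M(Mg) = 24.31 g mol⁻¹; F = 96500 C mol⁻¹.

1000 h

n(Mg) = m/M = 187 / 24.31 = 7.692 mol.
Each Mg atom requires 2 electrons, so n(e⁻) = 2 × 7.692 = 15.38 mol.
Q = n(e⁻)·F = 15.38 × 96500 = 1485000 C.
t = Q/I = 1485000 / 0.4120 A = 3603000 s = 1000 h.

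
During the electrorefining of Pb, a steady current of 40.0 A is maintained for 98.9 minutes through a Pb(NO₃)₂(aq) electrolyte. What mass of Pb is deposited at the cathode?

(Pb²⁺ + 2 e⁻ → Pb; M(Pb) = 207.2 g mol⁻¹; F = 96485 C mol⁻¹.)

255 g

Q = I·t = 40.00 A × 5934.0 s = 237400 C.
n(e⁻) = Q/F = 237400 / 96485 = 2.460 mol.
Pb²⁺ + 2 e⁻ → Pb, so n(Pb) = n(e⁻)/2 = 1.230 mol.
m = n·M = 1.230 × 207.2 = 255 g.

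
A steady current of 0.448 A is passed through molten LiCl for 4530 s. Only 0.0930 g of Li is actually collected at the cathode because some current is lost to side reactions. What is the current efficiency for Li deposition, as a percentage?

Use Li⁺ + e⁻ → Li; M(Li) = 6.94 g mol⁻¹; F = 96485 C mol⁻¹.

Q = I·t = 0.4480 × 4530.0 = 2029 C; n(e⁻) = 2029/96485 = 0.02103 mol.
Theoretical n(Li) = n(e⁻)/1 = 0.02103 mol, i.e. m_theo = 0.02103 × 6.94 = 0.1460 g.
Efficiency = m_actual / m_theo = 0.0930 / 0.1460 = 63.7 %.

63.7 %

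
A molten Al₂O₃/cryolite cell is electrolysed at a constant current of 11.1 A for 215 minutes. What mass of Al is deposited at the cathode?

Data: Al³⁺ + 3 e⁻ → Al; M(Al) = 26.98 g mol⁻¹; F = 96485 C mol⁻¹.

Q = I·t = 11.10 A × 12900 s = 143200 C.
n(e⁻) = Q/F = 143200 / 96485 = 1.484 mol.
Al³⁺ + 3 e⁻ → Al, so n(Al) = n(e⁻)/3 = 0.4947 mol.
m = n·M = 0.4947 × 26.98 = 13.3 g.

13.3 g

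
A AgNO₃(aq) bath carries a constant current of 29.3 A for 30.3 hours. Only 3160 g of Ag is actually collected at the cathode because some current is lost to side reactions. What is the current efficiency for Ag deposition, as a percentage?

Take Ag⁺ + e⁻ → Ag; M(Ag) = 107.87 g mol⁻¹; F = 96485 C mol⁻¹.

88.4 %

Q = I·t = 29.30 × 109080 = 3196000 C; n(e⁻) = 3196000/96485 = 33.12 mol.
Theoretical n(Ag) = n(e⁻)/1 = 33.12 mol, i.e. m_theo = 33.12 × 107.87 = 3573 g.
Efficiency = m_actual / m_theo = 3160 / 3573 = 88.4 %.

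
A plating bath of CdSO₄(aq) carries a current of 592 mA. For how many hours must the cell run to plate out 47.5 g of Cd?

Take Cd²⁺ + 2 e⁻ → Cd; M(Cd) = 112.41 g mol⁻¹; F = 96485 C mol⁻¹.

38.3 h

n(Cd) = m/M = 47.5 / 112.41 = 0.4226 mol.
Each Cd atom requires 2 electrons, so n(e⁻) = 2 × 0.4226 = 0.8451 mol.
Q = n(e⁻)·F = 0.8451 × 96485 = 81540 C.
t = Q/I = 81540 / 0.5920 A = 137700 s = 38.3 h.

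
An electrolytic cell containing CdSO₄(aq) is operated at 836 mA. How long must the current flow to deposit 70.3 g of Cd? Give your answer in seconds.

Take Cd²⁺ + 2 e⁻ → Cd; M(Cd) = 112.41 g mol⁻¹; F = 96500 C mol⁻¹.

n(Cd) = m/M = 70.3 / 112.41 = 0.6254 mol.
Each Cd atom requires 2 electrons, so n(e⁻) = 2 × 0.6254 = 1.251 mol.
Q = n(e⁻)·F = 1.251 × 96500 = 120700 C.
t = Q/I = 120700 / 0.8360 A = 144400 s.

1.44 × 10⁵ s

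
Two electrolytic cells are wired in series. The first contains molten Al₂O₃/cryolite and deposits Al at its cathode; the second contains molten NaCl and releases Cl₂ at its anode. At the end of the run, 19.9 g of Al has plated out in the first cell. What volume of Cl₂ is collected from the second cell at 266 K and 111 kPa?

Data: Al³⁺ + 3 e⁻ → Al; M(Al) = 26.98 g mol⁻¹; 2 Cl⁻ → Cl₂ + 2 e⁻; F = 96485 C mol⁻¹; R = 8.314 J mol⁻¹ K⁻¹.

22.0 L

n(Al) = 19.9 / 26.98 = 0.7376 mol, so n(e⁻) = 3 × 0.7376 = 2.213 mol.
The cells are in series, so the same 2.213 mol of electrons passes through the second cell.
2 Cl⁻ → Cl₂ + 2 e⁻ — 2 mol e⁻ per mol Cl₂, so n(Cl₂) = 2.213/2 = 1.106 mol.
V = nRT/P = (1.106 × 8.314 × 266) / (111 × 10³) = 0.0220 m³ = 22.0 L.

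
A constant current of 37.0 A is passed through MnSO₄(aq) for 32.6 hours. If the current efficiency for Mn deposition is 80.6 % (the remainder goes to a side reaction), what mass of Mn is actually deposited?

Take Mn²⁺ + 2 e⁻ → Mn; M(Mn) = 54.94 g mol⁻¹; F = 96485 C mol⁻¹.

996 g

Q = I·t = 37.00 × 117360 = 4342000 C.
n(e⁻) = 4342000/96485 = 45.01 mol; theoretically n(Mn) = 45.01/2 = 22.50 mol, m_theo = 1236 g.
At 80.6 % efficiency, m_actual = 0.806 × 1236 = 996 g.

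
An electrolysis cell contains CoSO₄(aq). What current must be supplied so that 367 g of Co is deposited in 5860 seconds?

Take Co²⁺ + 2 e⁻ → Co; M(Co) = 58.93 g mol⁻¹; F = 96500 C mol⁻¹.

205 A

n(Co) = 367 / 58.93 = 6.228 mol.
n(e⁻) = 2 × 6.228 = 12.46 mol.
Q = n(e⁻)·F = 12.46 × 96500 = 1202000 C.
I = Q/t = 1202000 / 5860.0 s = 205 A.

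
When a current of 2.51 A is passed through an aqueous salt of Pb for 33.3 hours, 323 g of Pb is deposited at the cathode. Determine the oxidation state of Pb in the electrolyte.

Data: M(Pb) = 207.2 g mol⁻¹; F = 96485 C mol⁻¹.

Q = I·t = 2.510 A × 119880 s = 300900 C, so n(e⁻) = 300900/96485 = 3.119 mol.
n(Pb) deposited = 323 / 207.2 = 1.559 mol.
Electrons per atom = n(e⁻)/n(Pb) = 3.119 / 1.559 = 2.00 ≈ 2, so the ion is Pb²⁺.

+2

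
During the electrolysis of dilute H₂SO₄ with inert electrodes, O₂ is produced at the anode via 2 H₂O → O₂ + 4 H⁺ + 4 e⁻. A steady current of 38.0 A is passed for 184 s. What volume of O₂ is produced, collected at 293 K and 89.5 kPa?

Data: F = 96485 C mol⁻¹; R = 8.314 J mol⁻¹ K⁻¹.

0.493 L

Q = I·t = 38.00 A × 184.00 s = 6992 C.
n(e⁻) = Q/F = 6992 / 96485 = 0.07247 mol.
4 electrons are transferred per O₂ molecule, so n(O₂) = 0.07247 / 4 = 0.01812 mol.
V = nRT/P = (0.01812 × 8.314 × 293) / (89.5 × 10³ Pa) = 4.93 × 10⁻⁴ m³ = 0.493 L.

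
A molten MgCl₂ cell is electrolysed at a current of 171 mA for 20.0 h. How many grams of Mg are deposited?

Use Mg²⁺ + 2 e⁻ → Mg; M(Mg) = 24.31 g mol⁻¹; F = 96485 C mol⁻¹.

Q = I·t = 0.1710 A × 72000 s = 12310 C.
n(e⁻) = Q/F = 12310 / 96485 = 0.1276 mol.
Mg²⁺ + 2 e⁻ → Mg, so n(Mg) = n(e⁻)/2 = 0.06380 mol.
m = n·M = 0.06380 × 24.31 = 1.55 g.

1.55 g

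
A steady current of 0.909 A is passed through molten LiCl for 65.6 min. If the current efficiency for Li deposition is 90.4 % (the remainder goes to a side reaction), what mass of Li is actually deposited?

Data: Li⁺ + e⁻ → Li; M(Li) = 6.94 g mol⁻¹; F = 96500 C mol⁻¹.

Q = I·t = 0.9090 × 3936.0 = 3578 C.
n(e⁻) = 3578/96500 = 0.03708 mol; theoretically n(Li) = 0.03708/1 = 0.03708 mol, m_theo = 0.2573 g.
At 90.4 % efficiency, m_actual = 0.904 × 0.2573 = 0.233 g.

0.233 g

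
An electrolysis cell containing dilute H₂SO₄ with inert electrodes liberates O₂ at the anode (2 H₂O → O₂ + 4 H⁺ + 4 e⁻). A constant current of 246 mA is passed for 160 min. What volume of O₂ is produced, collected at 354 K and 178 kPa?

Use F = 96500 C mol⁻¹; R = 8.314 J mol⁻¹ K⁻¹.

Q = I·t = 0.2460 A × 9600.0 s = 2362 C.
n(e⁻) = Q/F = 2362 / 96500 = 0.02447 mol.
4 electrons are transferred per O₂ molecule, so n(O₂) = 0.02447 / 4 = 0.006118 mol.
V = nRT/P = (0.006118 × 8.314 × 354) / (178 × 10³ Pa) = 1.01 × 10⁻⁴ m³ = 0.101 L.

0.101 L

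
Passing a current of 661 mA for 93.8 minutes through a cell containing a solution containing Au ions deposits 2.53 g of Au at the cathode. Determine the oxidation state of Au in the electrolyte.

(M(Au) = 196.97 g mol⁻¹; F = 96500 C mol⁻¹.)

Q = I·t = 0.6610 A × 5628.0 s = 3720 C, so n(e⁻) = 3720/96500 = 0.03855 mol.
n(Au) deposited = 2.53 / 196.97 = 0.01284 mol.
Electrons per atom = n(e⁻)/n(Au) = 0.03855 / 0.01284 = 3.00 ≈ 3, so the ion is Au³⁺.

+3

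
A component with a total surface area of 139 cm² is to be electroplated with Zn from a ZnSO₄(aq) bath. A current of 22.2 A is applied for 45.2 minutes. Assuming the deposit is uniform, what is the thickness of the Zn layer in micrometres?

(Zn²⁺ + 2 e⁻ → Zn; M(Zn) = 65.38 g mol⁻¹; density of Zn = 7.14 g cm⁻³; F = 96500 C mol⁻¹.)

Q = I·t = 22.20 × 2712.0 = 60210 C; n(e⁻) = 0.6239 mol.
n(Zn) = n(e⁻)/2 = 0.3120 mol, so m = 0.3120 × 65.38 = 20.40 g.
Volume = m/ρ = 20.40 / 7.14 = 2.856 cm³.
Thickness = V/A = 2.856 / 139 = 0.0206 cm = 206 μm.

206 μm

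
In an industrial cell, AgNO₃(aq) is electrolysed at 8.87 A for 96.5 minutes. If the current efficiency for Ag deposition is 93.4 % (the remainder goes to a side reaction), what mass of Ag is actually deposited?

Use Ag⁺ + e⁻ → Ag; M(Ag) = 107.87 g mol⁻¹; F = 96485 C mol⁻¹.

53.6 g

Q = I·t = 8.870 × 5790.0 = 51360 C.
n(e⁻) = 51360/96485 = 0.5323 mol; theoretically n(Ag) = 0.5323/1 = 0.5323 mol, m_theo = 57.42 g.
At 93.4 % efficiency, m_actual = 0.934 × 57.42 = 53.6 g.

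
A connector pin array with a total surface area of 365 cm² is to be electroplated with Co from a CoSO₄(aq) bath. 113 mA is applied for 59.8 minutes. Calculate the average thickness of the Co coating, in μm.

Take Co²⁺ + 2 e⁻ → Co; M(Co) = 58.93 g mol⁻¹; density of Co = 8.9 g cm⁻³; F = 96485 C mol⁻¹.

0.381 μm

Q = I·t = 0.1130 × 3588.0 = 405.4 C; n(e⁻) = 0.004202 mol.
n(Co) = n(e⁻)/2 = 0.002101 mol, so m = 0.002101 × 58.93 = 0.1238 g.
Volume = m/ρ = 0.1238 / 8.9 = 0.01391 cm³.
Thickness = V/A = 0.01391 / 365 = 3.81 × 10⁻⁵ cm = 0.381 μm.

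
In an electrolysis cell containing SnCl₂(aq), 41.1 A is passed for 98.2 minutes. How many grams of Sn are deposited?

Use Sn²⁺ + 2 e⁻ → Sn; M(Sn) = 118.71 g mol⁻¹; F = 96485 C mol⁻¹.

Q = I·t = 41.10 A × 5892.0 s = 242200 C.
n(e⁻) = Q/F = 242200 / 96485 = 2.510 mol.
Sn²⁺ + 2 e⁻ → Sn, so n(Sn) = n(e⁻)/2 = 1.255 mol.
m = n·M = 1.255 × 118.71 = 149 g.

149 g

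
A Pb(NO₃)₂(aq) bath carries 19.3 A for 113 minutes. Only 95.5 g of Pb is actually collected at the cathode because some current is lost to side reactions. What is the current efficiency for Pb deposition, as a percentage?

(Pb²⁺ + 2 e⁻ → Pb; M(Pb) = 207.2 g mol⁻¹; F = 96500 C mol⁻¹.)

68.0 %

Q = I·t = 19.30 × 6780.0 = 130900 C; n(e⁻) = 130900/96500 = 1.356 mol.
Theoretical n(Pb) = n(e⁻)/2 = 0.6780 mol, i.e. m_theo = 0.6780 × 207.2 = 140.5 g.
Efficiency = m_actual / m_theo = 95.5 / 140.5 = 68.0 %.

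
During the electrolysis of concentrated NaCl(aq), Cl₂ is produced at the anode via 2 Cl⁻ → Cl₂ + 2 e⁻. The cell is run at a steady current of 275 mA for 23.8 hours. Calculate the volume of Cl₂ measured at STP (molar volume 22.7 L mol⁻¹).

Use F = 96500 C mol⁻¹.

2.77 L

Q = I·t = 0.2750 A × 85680 s = 23560 C.
n(e⁻) = Q/F = 23560 / 96500 = 0.2442 mol.
2 electrons are transferred per Cl₂ molecule, so n(Cl₂) = 0.2442 / 2 = 0.1221 mol.
V = n × V_m = 0.1221 × 22.7 = 2.77 L.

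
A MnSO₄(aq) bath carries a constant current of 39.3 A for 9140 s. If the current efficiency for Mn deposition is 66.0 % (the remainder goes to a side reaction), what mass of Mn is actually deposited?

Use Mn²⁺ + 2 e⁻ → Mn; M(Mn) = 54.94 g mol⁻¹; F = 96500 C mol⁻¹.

Q = I·t = 39.30 × 9140.0 = 359200 C.
n(e⁻) = 359200/96500 = 3.722 mol; theoretically n(Mn) = 3.722/2 = 1.861 mol, m_theo = 102.3 g.
At 66.0 % efficiency, m_actual = 0.660 × 102.3 = 67.5 g.

67.5 g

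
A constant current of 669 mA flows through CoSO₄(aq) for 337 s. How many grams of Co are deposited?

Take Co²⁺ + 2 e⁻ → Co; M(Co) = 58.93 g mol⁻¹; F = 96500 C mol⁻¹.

Q = I·t = 0.6690 A × 337.00 s = 225.5 C.
n(e⁻) = Q/F = 225.5 / 96500 = 0.002336 mol.
Co²⁺ + 2 e⁻ → Co, so n(Co) = n(e⁻)/2 = 0.001168 mol.
m = n·M = 0.001168 × 58.93 = 0.0688 g.

0.0688 g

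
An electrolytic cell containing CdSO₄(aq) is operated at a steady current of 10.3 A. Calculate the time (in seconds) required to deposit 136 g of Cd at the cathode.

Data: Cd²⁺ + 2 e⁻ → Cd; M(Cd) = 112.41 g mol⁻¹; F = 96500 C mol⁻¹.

22700 s

n(Cd) = m/M = 136 / 112.41 = 1.210 mol.
Each Cd atom requires 2 electrons, so n(e⁻) = 2 × 1.210 = 2.420 mol.
Q = n(e⁻)·F = 2.420 × 96500 = 233500 C.
t = Q/I = 233500 / 10.30 A = 22670 s.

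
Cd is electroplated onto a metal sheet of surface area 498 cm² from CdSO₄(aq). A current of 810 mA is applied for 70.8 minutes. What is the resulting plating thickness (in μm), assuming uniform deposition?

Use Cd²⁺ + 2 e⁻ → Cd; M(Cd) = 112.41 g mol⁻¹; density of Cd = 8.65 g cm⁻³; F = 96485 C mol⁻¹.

Q = I·t = 0.8100 × 4248.0 = 3441 C; n(e⁻) = 0.03566 mol.
n(Cd) = n(e⁻)/2 = 0.01783 mol, so m = 0.01783 × 112.41 = 2.004 g.
Volume = m/ρ = 2.004 / 8.65 = 0.2317 cm³.
Thickness = V/A = 0.2317 / 498 = 4.65 × 10⁻⁴ cm = 4.65 μm.

4.65 μm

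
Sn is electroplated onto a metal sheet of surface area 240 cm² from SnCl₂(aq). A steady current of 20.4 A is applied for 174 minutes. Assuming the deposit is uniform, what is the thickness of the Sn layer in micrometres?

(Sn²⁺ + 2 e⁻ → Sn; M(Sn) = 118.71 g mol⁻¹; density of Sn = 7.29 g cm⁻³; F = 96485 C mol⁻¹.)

Q = I·t = 20.40 × 10440 = 213000 C; n(e⁻) = 2.207 mol.
n(Sn) = n(e⁻)/2 = 1.104 mol, so m = 1.104 × 118.71 = 131.0 g.
Volume = m/ρ = 131.0 / 7.29 = 17.97 cm³.
Thickness = V/A = 17.97 / 240 = 0.0749 cm = 749 μm.

749 μm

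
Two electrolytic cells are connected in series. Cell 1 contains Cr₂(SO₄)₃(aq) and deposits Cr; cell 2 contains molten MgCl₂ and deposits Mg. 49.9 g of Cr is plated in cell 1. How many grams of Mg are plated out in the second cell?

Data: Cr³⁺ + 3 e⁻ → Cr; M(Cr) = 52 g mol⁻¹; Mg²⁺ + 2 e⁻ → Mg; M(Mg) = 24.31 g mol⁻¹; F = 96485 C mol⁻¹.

35.0 g

n(Cr) = 49.9 / 52 = 0.9596 mol.
Since Cr³⁺ + 3 e⁻ → Cr, n(e⁻) passed = 3 × 0.9596 = 2.879 mol.
Cells in series carry the same charge, so the same 2.879 mol of electrons passes through cell 2.
Mg²⁺ + 2 e⁻ → Mg, so n(Mg) = 2.879 / 2 = 1.439 mol.
m(Mg) = 1.439 × 24.31 = 35.0 g.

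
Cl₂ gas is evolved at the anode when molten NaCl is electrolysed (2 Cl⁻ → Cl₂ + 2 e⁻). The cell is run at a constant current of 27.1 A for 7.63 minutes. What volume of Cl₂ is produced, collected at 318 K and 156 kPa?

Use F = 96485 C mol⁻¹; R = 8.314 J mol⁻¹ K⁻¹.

Q = I·t = 27.10 A × 457.80 s = 12410 C.
n(e⁻) = Q/F = 12410 / 96485 = 0.1286 mol.
2 electrons are transferred per Cl₂ molecule, so n(Cl₂) = 0.1286 / 2 = 0.06429 mol.
V = nRT/P = (0.06429 × 8.314 × 318) / (156 × 10³ Pa) = 0.00109 m³ = 1.09 L.

1.09 L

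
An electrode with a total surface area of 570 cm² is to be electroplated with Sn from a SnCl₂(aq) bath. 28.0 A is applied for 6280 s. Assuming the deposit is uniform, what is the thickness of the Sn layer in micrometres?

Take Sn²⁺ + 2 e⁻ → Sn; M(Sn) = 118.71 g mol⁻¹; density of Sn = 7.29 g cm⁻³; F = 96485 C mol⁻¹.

Q = I·t = 28.00 × 6280.0 = 175800 C; n(e⁻) = 1.822 mol.
n(Sn) = n(e⁻)/2 = 0.9112 mol, so m = 0.9112 × 118.71 = 108.2 g.
Volume = m/ρ = 108.2 / 7.29 = 14.84 cm³.
Thickness = V/A = 14.84 / 570 = 0.0260 cm = 260 μm.

260 μm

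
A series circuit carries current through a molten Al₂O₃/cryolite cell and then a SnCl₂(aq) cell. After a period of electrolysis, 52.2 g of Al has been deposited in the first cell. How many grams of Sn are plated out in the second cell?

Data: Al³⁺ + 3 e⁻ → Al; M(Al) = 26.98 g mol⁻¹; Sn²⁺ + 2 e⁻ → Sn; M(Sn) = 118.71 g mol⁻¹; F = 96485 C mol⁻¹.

345 g

n(Al) = 52.2 / 26.98 = 1.935 mol.
Since Al³⁺ + 3 e⁻ → Al, n(e⁻) passed = 3 × 1.935 = 5.804 mol.
Cells in series carry the same charge, so the same 5.804 mol of electrons passes through cell 2.
Sn²⁺ + 2 e⁻ → Sn, so n(Sn) = 5.804 / 2 = 2.902 mol.
m(Sn) = 2.902 × 118.71 = 345 g.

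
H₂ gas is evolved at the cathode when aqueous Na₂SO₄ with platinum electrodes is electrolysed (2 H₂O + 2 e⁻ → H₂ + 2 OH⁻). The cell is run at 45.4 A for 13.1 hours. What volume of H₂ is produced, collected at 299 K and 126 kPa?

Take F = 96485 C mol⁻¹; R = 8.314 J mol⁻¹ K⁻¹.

Q = I·t = 45.40 A × 47160 s = 2141000 C.
n(e⁻) = Q/F = 2141000 / 96485 = 22.19 mol.
2 electrons are transferred per H₂ molecule, so n(H₂) = 22.19 / 2 = 11.10 mol.
V = nRT/P = (11.10 × 8.314 × 299) / (126 × 10³ Pa) = 0.219 m³ = 219 L.

219 L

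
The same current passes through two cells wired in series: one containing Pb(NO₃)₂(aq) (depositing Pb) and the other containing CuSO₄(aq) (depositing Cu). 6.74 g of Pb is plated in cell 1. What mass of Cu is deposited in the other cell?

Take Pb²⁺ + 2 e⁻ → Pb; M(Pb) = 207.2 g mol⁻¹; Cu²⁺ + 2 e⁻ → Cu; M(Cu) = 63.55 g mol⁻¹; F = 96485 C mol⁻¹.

n(Pb) = 6.74 / 207.2 = 0.03253 mol.
Since Pb²⁺ + 2 e⁻ → Pb, n(e⁻) passed = 2 × 0.03253 = 0.06506 mol.
Cells in series carry the same charge, so the same 0.06506 mol of electrons passes through cell 2.
Cu²⁺ + 2 e⁻ → Cu, so n(Cu) = 0.06506 / 2 = 0.03253 mol.
m(Cu) = 0.03253 × 63.55 = 2.07 g.

2.07 g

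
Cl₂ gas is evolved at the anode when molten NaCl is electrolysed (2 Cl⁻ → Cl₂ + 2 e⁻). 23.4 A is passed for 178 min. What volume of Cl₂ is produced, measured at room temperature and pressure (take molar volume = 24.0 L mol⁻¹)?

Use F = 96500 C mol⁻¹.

Q = I·t = 23.40 A × 10680 s = 249900 C.
n(e⁻) = Q/F = 249900 / 96500 = 2.590 mol.
2 electrons are transferred per Cl₂ molecule, so n(Cl₂) = 2.590 / 2 = 1.295 mol.
V = n × V_m = 1.295 × 24.0 = 31.1 L.

31.1 L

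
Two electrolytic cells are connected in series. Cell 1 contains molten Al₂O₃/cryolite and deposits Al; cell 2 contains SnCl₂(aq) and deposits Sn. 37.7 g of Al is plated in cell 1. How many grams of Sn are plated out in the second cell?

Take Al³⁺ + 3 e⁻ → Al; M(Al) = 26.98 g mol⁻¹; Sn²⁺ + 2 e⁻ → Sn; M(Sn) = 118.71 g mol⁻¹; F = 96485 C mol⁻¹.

249 g

n(Al) = 37.7 / 26.98 = 1.397 mol.
Since Al³⁺ + 3 e⁻ → Al, n(e⁻) passed = 3 × 1.397 = 4.192 mol.
Cells in series carry the same charge, so the same 4.192 mol of electrons passes through cell 2.
Sn²⁺ + 2 e⁻ → Sn, so n(Sn) = 4.192 / 2 = 2.096 mol.
m(Sn) = 2.096 × 118.71 = 249 g.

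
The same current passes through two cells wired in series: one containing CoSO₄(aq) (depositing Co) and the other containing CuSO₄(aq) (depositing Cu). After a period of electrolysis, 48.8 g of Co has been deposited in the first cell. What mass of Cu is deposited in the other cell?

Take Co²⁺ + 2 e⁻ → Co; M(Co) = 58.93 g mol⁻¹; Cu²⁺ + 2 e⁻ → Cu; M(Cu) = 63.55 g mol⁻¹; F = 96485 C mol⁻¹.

52.6 g

n(Co) = 48.8 / 58.93 = 0.8281 mol.
Since Co²⁺ + 2 e⁻ → Co, n(e⁻) passed = 2 × 0.8281 = 1.656 mol.
Cells in series carry the same charge, so the same 1.656 mol of electrons passes through cell 2.
Cu²⁺ + 2 e⁻ → Cu, so n(Cu) = 1.656 / 2 = 0.8281 mol.
m(Cu) = 0.8281 × 63.55 = 52.6 g.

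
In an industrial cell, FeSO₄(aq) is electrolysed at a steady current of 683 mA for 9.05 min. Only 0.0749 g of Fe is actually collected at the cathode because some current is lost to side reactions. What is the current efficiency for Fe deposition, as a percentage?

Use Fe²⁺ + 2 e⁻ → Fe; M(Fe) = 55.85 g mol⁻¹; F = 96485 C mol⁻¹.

69.8 %

Q = I·t = 0.6830 × 543.00 = 370.9 C; n(e⁻) = 370.9/96485 = 0.003844 mol.
Theoretical n(Fe) = n(e⁻)/2 = 0.001922 mol, i.e. m_theo = 0.001922 × 55.85 = 0.1073 g.
Efficiency = m_actual / m_theo = 0.0749 / 0.1073 = 69.8 %.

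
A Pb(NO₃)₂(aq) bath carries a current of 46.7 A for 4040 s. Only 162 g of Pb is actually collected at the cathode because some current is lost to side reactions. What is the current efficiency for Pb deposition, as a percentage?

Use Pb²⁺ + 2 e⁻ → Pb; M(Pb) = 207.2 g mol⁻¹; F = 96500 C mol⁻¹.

Q = I·t = 46.70 × 4040.0 = 188700 C; n(e⁻) = 188700/96500 = 1.955 mol.
Theoretical n(Pb) = n(e⁻)/2 = 0.9776 mol, i.e. m_theo = 0.9776 × 207.2 = 202.5 g.
Efficiency = m_actual / m_theo = 162 / 202.5 = 80.0 %.

80.0 %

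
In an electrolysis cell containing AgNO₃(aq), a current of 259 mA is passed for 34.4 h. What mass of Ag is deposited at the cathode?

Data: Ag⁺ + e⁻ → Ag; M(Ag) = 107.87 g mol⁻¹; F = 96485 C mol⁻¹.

35.9 g

Q = I·t = 0.2590 A × 123840 s = 32070 C.
n(e⁻) = Q/F = 32070 / 96485 = 0.3324 mol.
Ag⁺ + e⁻ → Ag, so n(Ag) = n(e⁻)/1 = 0.3324 mol.
m = n·M = 0.3324 × 107.87 = 35.9 g.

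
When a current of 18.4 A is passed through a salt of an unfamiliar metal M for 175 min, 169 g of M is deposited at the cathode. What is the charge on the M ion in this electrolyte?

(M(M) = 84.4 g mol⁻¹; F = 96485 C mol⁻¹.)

+1

Q = I·t = 18.40 A × 10500 s = 193200 C, so n(e⁻) = 193200/96485 = 2.002 mol.
n(M) deposited = 169 / 84.4 = 2.002 mol.
Electrons per atom = n(e⁻)/n(M) = 2.002 / 2.002 = 1.00 ≈ 1, so the ion is M⁺.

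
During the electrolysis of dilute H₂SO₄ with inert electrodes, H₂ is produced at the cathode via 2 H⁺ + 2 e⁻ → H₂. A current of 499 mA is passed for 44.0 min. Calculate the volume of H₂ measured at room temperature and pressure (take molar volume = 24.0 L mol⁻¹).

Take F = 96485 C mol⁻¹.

Q = I·t = 0.4990 A × 2640.0 s = 1317 C.
n(e⁻) = Q/F = 1317 / 96485 = 0.01365 mol.
2 electrons are transferred per H₂ molecule, so n(H₂) = 0.01365 / 2 = 0.006827 mol.
V = n × V_m = 0.006827 × 24.0 = 0.164 L.

0.164 L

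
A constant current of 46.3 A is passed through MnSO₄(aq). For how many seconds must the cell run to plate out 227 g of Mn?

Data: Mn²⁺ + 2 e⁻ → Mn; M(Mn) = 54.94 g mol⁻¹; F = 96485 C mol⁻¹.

17200 s

n(Mn) = m/M = 227 / 54.94 = 4.132 mol.
Each Mn atom requires 2 electrons, so n(e⁻) = 2 × 4.132 = 8.264 mol.
Q = n(e⁻)·F = 8.264 × 96485 = 797300 C.
t = Q/I = 797300 / 46.30 A = 17220 s.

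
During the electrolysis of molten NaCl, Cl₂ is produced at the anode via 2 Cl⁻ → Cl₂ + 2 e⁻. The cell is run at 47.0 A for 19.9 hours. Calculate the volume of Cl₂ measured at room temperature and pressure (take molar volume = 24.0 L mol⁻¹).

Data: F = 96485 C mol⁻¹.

419 L

Q = I·t = 47.00 A × 71640 s = 3367000 C.
n(e⁻) = Q/F = 3367000 / 96485 = 34.90 mol.
2 electrons are transferred per Cl₂ molecule, so n(Cl₂) = 34.90 / 2 = 17.45 mol.
V = n × V_m = 17.45 × 24.0 = 419 L.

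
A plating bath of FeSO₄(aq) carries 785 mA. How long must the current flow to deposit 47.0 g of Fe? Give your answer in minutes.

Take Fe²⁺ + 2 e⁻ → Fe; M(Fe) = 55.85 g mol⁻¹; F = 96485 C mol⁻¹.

n(Fe) = m/M = 47.0 / 55.85 = 0.8415 mol.
Each Fe atom requires 2 electrons, so n(e⁻) = 2 × 0.8415 = 1.683 mol.
Q = n(e⁻)·F = 1.683 × 96485 = 162400 C.
t = Q/I = 162400 / 0.7850 A = 206900 s = 3450 min.

3450 min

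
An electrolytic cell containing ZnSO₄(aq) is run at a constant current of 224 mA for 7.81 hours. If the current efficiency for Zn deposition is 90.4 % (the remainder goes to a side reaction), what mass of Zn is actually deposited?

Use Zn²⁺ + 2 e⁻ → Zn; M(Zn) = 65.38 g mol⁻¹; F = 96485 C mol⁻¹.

Q = I·t = 0.2240 × 28116 = 6298 C.
n(e⁻) = 6298/96485 = 0.06527 mol; theoretically n(Zn) = 0.06527/2 = 0.03264 mol, m_theo = 2.134 g.
At 90.4 % efficiency, m_actual = 0.904 × 2.134 = 1.93 g.

1.93 g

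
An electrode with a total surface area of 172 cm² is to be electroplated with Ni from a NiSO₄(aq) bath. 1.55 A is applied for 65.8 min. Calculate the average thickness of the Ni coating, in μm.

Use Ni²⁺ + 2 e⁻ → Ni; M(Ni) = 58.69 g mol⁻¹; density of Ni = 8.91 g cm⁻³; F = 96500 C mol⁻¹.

12.1 μm

Q = I·t = 1.550 × 3948.0 = 6119 C; n(e⁻) = 0.06341 mol.
n(Ni) = n(e⁻)/2 = 0.03171 mol, so m = 0.03171 × 58.69 = 1.861 g.
Volume = m/ρ = 1.861 / 8.91 = 0.2089 cm³.
Thickness = V/A = 0.2089 / 172 = 0.00121 cm = 12.1 μm.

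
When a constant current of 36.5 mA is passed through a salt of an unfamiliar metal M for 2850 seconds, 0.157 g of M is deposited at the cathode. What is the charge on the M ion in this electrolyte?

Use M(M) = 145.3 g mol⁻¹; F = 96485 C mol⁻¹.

+1

Q = I·t = 0.03650 A × 2850.0 s = 104.0 C, so n(e⁻) = 104.0/96485 = 0.001078 mol.
n(M) deposited = 0.157 / 145.3 = 0.001081 mol.
Electrons per atom = n(e⁻)/n(M) = 0.001078 / 0.001081 = 0.998 ≈ 1, so the ion is M⁺.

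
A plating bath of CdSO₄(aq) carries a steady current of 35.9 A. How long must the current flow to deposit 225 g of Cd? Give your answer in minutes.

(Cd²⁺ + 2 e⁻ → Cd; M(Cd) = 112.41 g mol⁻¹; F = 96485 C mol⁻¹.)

179 min

n(Cd) = m/M = 225 / 112.41 = 2.002 mol.
Each Cd atom requires 2 electrons, so n(e⁻) = 2 × 2.002 = 4.003 mol.
Q = n(e⁻)·F = 4.003 × 96485 = 386200 C.
t = Q/I = 386200 / 35.90 A = 10760 s = 179 min.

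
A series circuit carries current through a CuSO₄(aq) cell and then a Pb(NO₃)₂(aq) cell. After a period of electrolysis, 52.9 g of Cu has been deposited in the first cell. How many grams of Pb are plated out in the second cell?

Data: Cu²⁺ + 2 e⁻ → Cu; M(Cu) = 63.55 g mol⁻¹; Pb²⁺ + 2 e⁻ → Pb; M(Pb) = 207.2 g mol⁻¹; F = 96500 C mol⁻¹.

172 g

n(Cu) = 52.9 / 63.55 = 0.8324 mol.
Since Cu²⁺ + 2 e⁻ → Cu, n(e⁻) passed = 2 × 0.8324 = 1.665 mol.
Cells in series carry the same charge, so the same 1.665 mol of electrons passes through cell 2.
Pb²⁺ + 2 e⁻ → Pb, so n(Pb) = 1.665 / 2 = 0.8324 mol.
m(Pb) = 0.8324 × 207.2 = 172 g.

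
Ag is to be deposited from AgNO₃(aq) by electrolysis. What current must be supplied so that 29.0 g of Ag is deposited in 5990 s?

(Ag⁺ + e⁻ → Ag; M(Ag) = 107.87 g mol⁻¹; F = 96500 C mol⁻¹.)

n(Ag) = 29.0 / 107.87 = 0.2688 mol.
n(e⁻) = 1 × 0.2688 = 0.2688 mol.
Q = n(e⁻)·F = 0.2688 × 96500 = 25940 C.
I = Q/t = 25940 / 5990.0 s = 4.33 A.

4.33 A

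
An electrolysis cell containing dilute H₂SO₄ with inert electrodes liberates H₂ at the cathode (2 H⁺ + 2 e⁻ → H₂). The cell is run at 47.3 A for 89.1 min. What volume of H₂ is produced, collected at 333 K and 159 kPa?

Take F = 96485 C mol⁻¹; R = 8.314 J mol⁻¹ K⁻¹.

Q = I·t = 47.30 A × 5346.0 s = 252900 C.
n(e⁻) = Q/F = 252900 / 96485 = 2.621 mol.
2 electrons are transferred per H₂ molecule, so n(H₂) = 2.621 / 2 = 1.310 mol.
V = nRT/P = (1.310 × 8.314 × 333) / (159 × 10³ Pa) = 0.0228 m³ = 22.8 L.

22.8 L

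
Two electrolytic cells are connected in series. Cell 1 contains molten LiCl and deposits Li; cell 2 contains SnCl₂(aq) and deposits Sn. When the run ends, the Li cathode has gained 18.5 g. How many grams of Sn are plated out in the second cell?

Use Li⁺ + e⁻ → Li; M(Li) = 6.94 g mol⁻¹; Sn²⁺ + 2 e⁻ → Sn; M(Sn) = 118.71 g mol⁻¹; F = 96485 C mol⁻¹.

158 g

n(Li) = 18.5 / 6.94 = 2.666 mol.
Since Li⁺ + e⁻ → Li, n(e⁻) passed = 1 × 2.666 = 2.666 mol.
Cells in series carry the same charge, so the same 2.666 mol of electrons passes through cell 2.
Sn²⁺ + 2 e⁻ → Sn, so n(Sn) = 2.666 / 2 = 1.333 mol.
m(Sn) = 1.333 × 118.71 = 158 g.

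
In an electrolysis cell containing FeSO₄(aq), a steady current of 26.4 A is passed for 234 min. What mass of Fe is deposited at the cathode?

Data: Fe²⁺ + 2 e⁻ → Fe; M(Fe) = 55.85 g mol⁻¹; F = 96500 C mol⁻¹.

107 g

Q = I·t = 26.40 A × 14040 s = 370700 C.
n(e⁻) = Q/F = 370700 / 96500 = 3.841 mol.
Fe²⁺ + 2 e⁻ → Fe, so n(Fe) = n(e⁻)/2 = 1.920 mol.
m = n·M = 1.920 × 55.85 = 107 g.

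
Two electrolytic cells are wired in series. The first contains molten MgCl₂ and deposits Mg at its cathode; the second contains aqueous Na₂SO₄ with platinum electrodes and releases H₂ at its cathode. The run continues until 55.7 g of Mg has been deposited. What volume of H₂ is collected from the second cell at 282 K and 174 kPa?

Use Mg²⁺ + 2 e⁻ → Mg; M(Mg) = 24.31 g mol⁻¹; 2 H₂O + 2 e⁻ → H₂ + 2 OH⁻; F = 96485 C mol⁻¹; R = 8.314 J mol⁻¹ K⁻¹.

n(Mg) = 55.7 / 24.31 = 2.291 mol, so n(e⁻) = 2 × 2.291 = 4.582 mol.
The cells are in series, so the same 4.582 mol of electrons passes through the second cell.
2 H₂O + 2 e⁻ → H₂ + 2 OH⁻ — 2 mol e⁻ per mol H₂, so n(H₂) = 4.582/2 = 2.291 mol.
V = nRT/P = (2.291 × 8.314 × 282) / (174 × 10³) = 0.0309 m³ = 30.9 L.

30.9 L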